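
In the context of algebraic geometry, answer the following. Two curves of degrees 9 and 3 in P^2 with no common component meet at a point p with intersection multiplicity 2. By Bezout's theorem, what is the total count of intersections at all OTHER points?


By Bezout's theorem, the total intersection number is d1 * d2.
Total = 9 * 3 = 27
Intersection multiplicity at p = 2
Remaining intersections = 27 - 2 = 25

25


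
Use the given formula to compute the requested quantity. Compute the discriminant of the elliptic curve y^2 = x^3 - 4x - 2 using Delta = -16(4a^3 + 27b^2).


Compute each component:
4a^3 = 4*(-4)^3 = 4*(-64) = -256
27b^2 = 27*(-2)^2 = 27*4 = 108
4a^3 + 27b^2 = -256 + 108 = -148
Delta = -16*(-148) = 2368

2368


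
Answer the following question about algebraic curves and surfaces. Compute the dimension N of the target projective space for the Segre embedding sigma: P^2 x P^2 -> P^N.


The Segre embedding maps P^m x P^n into P^N via
all products of coordinates from each factor.
N = (m+1)(n+1) - 1
N = (2+1)(2+1) - 1
N = 3*3 - 1
N = 9 - 1 = 8

8


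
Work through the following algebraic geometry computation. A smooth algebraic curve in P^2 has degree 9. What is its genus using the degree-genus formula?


Using the genus formula for smooth plane curves:
g = (d-1)(d-2)/2
g = (9-1)(9-2)/2
g = 8*7/2
g = 56/2 = 28

28


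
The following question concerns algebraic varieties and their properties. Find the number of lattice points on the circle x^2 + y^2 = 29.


Systematically check integer values of x where x^2 <= 29.
For each valid x, check if 29 - x^2 is a perfect square.
x=2: 29 - 4 = 25, sqrt = 5 (valid)
x=5: 29 - 25 = 4, sqrt = 2 (valid)
Total integer solutions found: 8

8


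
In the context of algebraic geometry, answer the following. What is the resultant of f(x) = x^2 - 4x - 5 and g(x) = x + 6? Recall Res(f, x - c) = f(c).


For Res(f, x - c), we evaluate f at x = c.
f(-6) = (-6)^2 - 4*(-6) - 5
= 36 + 24 - 5
= 60 - 5 = 55
Res(f, g) = 55

55


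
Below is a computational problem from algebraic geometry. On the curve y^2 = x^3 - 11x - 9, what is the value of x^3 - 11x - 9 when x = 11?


Compute x^3 - 11x - 9 at x = 11:
x^3 = 11^3 = 1331
(-11)*x = (-11)*11 = -121
Sum: 1331 - 121 - 9 = 1201

1201


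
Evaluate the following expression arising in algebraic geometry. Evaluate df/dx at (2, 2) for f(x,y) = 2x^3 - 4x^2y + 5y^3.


df/dx = 3*2*x^2 + 2*(-4)*x^1*y
At (2,2): 3*2*2^2 + 2*(-4)*2^1*2
= 24 - 32
= -8

-8


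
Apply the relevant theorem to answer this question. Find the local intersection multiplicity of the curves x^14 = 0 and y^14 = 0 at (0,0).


The intersection multiplicity of V(x^a) and V(y^b) at the origin is:
I(O; V(x^14), V(y^14)) = dim_k(k[x,y]/(x^14, y^14))
A basis for k[x,y]/(x^14, y^14) is the set of monomials x^i * y^j
where 0 <= i < 14 and 0 <= j < 14.
The number of such monomials is 14 * 14 = 196

196


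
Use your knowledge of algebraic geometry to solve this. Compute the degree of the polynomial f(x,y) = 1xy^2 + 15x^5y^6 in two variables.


Examine each term for its total degree (sum of exponents).
  Term '1xy^2' has total degree 1+2 = 3.
  Term '15x^5y^6' has total degree 5+6 = 11.
The maximum total degree among all terms is 11.

11


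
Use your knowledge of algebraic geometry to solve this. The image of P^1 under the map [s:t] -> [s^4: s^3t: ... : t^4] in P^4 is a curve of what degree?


The rational normal curve in P^4 is the image of P^1 under the 4-uple Veronese.
A general hyperplane in P^4 pulls back to a degree-4 form on P^1, which has 4 zeros,
so the curve meets a general hyperplane in 4 points. Degree = 4.

4


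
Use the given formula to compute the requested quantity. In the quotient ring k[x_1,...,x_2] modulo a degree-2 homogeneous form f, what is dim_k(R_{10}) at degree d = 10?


For R = k[x_1,...,x_n]/(f) with f homogeneous of degree e:
The Hilbert series is (1 - t^e)/(1 - t)^n.
So h(d) = C(d+n-1, n-1) - C(d-e+n-1, n-1) for d >= e.
With n=2, e=2, d=10:
C(10+2-1, 2-1) = C(11, 1) = 11
C(10-2+2-1, 2-1) = C(9, 1) = 9
h(10) = 11 - 9 = 2

2


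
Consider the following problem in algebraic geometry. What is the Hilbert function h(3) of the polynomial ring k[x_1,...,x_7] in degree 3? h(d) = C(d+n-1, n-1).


The Hilbert function for the polynomial ring in 7 variables is:
h(d) = C(d+n-1, n-1)
h(3) = C(3+7-1, 7-1) = C(9, 6)
= 9! / (6! * 3!)
= 84

84


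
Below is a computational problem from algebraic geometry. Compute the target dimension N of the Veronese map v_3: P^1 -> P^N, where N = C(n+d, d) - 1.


The Veronese embedding v_d: P^n -> P^N maps each point to all
degree-d monomials in n+1 homogeneous coordinates.
N = C(n+d, d) - 1
N = C(1+3, 3) - 1
N = C(4, 3) - 1
C(4, 3) = 4
N = 4 - 1 = 3

3


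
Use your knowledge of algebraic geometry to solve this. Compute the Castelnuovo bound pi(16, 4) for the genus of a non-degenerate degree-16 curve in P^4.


Castelnuovo's bound: write d - 1 = m(r-1) + epsilon with 0 <= epsilon < r-1.
d - 1 = 16 - 1 = 15
r - 1 = 4 - 1 = 3
15 = 5*3 + 0, so m = 5, epsilon = 0
pi(d, r) = m(m-1)(r-1)/2 + m*epsilon
= 5*4*3/2 + 5*0
= 60/2 + 0
= 30 + 0 = 30

30


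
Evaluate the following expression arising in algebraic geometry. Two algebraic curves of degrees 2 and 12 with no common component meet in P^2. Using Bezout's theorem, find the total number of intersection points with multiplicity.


Bezout's theorem states the intersection count equals the product of degrees.
Intersection count = 2 * 12 = 24

24


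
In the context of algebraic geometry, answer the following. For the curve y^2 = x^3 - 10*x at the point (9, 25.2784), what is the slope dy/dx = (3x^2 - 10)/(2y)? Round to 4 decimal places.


Using implicit differentiation of y^2 = x^3 - 10*x:
2y * dy/dx = 3x^2 - 10
dy/dx = (3x^2 - 10)/(2y)
Numerator: 3*9^2 - 10 = 233
Denominator: 2*25.2784 = 50.5568
dy/dx = 233/50.5568 = 4.6087

4.6087


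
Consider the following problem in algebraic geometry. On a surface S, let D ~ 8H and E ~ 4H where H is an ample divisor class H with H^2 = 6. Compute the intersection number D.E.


Using bilinearity of the intersection pairing on a surface S:
(aH).(bH) = ab * (H.H)
We have H^2 = 6.
D.E = (8H).(4H) = 8*4*6
= 32*6
= 192

192


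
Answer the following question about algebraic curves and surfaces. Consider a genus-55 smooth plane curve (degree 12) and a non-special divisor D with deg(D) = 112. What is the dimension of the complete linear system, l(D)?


First, compute the genus of a smooth plane curve of degree 12:
g = (d-1)(d-2)/2 = (12-1)(12-2)/2 = 55
For a non-special divisor D (i.e., h^1(D) = 0), Riemann-Roch gives:
l(D) = deg(D) - g + 1
Since deg(D) = 112 >= 2g - 1 = 109, D is non-special.
l(D) = 112 - 55 + 1 = 58

58


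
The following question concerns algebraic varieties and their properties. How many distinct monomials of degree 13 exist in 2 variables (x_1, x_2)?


The number of degree-13 monomials in 2 variables is C(d+n-1, n-1).
= C(13+2-1, 2-1) = C(14, 1)
= 14

14


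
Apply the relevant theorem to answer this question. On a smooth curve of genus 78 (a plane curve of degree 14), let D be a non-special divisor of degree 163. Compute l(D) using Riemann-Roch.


First, compute the genus of a smooth plane curve of degree 14:
g = (d-1)(d-2)/2 = (14-1)(14-2)/2 = 78
For a non-special divisor D (i.e., h^1(D) = 0), Riemann-Roch gives:
l(D) = deg(D) - g + 1
Since deg(D) = 163 >= 2g - 1 = 155, D is non-special.
l(D) = 163 - 78 + 1 = 86

86


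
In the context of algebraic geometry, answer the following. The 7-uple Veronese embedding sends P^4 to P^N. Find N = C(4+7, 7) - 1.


The Veronese embedding v_d: P^n -> P^N maps each point to all
degree-d monomials in n+1 homogeneous coordinates.
N = C(n+d, d) - 1
N = C(4+7, 7) - 1
N = C(11, 7) - 1
C(11, 7) = 330
N = 330 - 1 = 329

329


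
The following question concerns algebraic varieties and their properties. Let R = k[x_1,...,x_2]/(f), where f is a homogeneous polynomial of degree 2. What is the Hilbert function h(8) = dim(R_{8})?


For R = k[x_1,...,x_n]/(f) with f homogeneous of degree e:
The Hilbert series is (1 - t^e)/(1 - t)^n.
So h(d) = C(d+n-1, n-1) - C(d-e+n-1, n-1) for d >= e.
With n=2, e=2, d=8:
C(8+2-1, 2-1) = C(9, 1) = 9
C(8-2+2-1, 2-1) = C(7, 1) = 7
h(8) = 9 - 7 = 2

2


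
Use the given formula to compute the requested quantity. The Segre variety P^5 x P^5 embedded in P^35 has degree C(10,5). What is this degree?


The degree of the Segre variety P^5 x P^5 is C(m+n, m).
= C(10, 5)
= 252

252


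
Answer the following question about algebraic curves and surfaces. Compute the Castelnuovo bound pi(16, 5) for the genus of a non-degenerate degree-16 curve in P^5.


Castelnuovo's bound: write d - 1 = m(r-1) + epsilon with 0 <= epsilon < r-1.
d - 1 = 16 - 1 = 15
r - 1 = 5 - 1 = 4
15 = 3*4 + 3, so m = 3, epsilon = 3
pi(d, r) = m(m-1)(r-1)/2 + m*epsilon
= 3*2*4/2 + 3*3
= 24/2 + 9
= 12 + 9 = 21

21


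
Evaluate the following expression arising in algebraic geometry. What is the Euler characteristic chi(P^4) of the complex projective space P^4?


The complex projective space P^4 has one cell in each even real dimension 0, 2, ..., 8.
The cohomology groups are H^{2k}(P^4) = Z for k = 0,...,4, and 0 otherwise.
Euler characteristic = sum of Betti numbers = 1 per even-dimensional cohomology group.
chi(P^4) = 4 + 1 = 5

5


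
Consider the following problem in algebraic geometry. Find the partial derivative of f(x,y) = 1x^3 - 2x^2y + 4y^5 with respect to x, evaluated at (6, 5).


df/dx = 3*1*x^2 + 2*(-2)*x^1*y
At (6,5): 3*1*6^2 + 2*(-2)*6^1*5
= 108 - 120
= -12

-12


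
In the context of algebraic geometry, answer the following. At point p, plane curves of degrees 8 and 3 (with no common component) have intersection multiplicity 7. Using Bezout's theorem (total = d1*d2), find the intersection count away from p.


By Bezout's theorem, the total intersection number is d1 * d2.
Total = 8 * 3 = 24
Intersection multiplicity at p = 7
Remaining intersections = 24 - 7 = 17

17


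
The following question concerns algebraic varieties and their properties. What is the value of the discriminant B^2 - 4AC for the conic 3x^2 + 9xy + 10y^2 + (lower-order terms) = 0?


The discriminant of a conic Ax^2 + Bxy + Cy^2 + ... = 0 is B^2 - 4AC.
B^2 = 9^2 = 81
4AC = 4*3*10 = 120
Discriminant = 81 - 120 = -39

-39


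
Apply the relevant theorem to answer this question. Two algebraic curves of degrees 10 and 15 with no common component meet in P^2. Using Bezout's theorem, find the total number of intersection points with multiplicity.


Bezout's theorem states the intersection count equals the product of degrees.
Intersection count = 10 * 15 = 150

150


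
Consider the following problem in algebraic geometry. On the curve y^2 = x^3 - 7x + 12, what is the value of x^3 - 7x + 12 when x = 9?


Compute x^3 - 7x + 12 at x = 9:
x^3 = 9^3 = 729
(-7)*x = (-7)*9 = -63
Sum: 729 - 63 + 12 = 678

678


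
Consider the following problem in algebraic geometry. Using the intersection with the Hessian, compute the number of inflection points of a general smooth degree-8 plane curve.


For a general smooth plane curve C of degree d, the inflection points are
the intersection of C with its Hessian curve, which has degree 3(d-2).
By Bezout, the total intersection number is d * 3(d-2) = 8 * 18 = 144.
For a general curve every flex is ordinary, so each contributes
multiplicity 1 to C·Hess(C), and the number of distinct inflection
points is 3d(d-2).
Inflection points = 3*8*(8-2) = 3*8*6 = 144

144


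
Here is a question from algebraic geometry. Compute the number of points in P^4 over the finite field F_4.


P^4(F_4) has (q^(n+1) - 1)/(q - 1) points.
= 4^4 + 4^3 + 4^2 + 4^1 + 4^0
= 256 + 64 + 16 + 4 + 1
= 341

341


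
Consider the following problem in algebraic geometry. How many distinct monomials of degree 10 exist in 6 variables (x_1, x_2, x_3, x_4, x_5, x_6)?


The number of degree-10 monomials in 6 variables is C(d+n-1, n-1).
= C(10+6-1, 6-1) = C(15, 5)
= 3003

3003


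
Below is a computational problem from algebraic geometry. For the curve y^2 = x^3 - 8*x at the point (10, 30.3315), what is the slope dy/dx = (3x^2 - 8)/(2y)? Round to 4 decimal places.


Using implicit differentiation of y^2 = x^3 - 8*x:
2y * dy/dx = 3x^2 - 8
dy/dx = (3x^2 - 8)/(2y)
Numerator: 3*10^2 - 8 = 292
Denominator: 2*30.3315 = 60.663
dy/dx = 292/60.663 = 4.8135

4.8135


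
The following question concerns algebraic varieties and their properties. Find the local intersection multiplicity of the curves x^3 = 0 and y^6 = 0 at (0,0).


The intersection multiplicity of V(x^a) and V(y^b) at the origin is:
I(O; V(x^3), V(y^6)) = dim_k(k[x,y]/(x^3, y^6))
A basis for k[x,y]/(x^3, y^6) is the set of monomials x^i * y^j
where 0 <= i < 3 and 0 <= j < 6.
The number of such monomials is 3 * 6 = 18

18


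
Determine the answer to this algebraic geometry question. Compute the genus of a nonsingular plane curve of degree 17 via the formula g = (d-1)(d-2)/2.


Using the genus formula for smooth plane curves:
g = (d-1)(d-2)/2
g = (17-1)(17-2)/2
g = 16*15/2
g = 240/2 = 120

120


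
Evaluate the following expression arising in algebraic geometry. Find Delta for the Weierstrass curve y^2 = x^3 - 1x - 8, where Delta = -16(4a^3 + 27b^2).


Compute each component:
4a^3 = 4*(-1)^3 = 4*(-1) = -4
27b^2 = 27*(-8)^2 = 27*64 = 1728
4a^3 + 27b^2 = -4 + 1728 = 1724
Delta = -16*1724 = -27584

-27584


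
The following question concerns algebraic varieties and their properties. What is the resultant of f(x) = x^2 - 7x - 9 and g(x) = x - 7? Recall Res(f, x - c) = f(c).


For Res(f, x - c), we evaluate f at x = c.
f(7) = 7^2 - 7*7 - 9
= 49 - 49 - 9
= 0 - 9 = -9
Res(f, g) = -9

-9


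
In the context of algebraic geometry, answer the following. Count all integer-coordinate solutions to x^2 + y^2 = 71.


Systematically check integer values of x where x^2 <= 71.
For each valid x, check if 71 - x^2 is a perfect square.
Total integer solutions found: 0

0


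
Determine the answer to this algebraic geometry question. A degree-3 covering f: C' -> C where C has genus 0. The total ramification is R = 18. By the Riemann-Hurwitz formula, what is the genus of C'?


Riemann-Hurwitz formula: 2g' - 2 = d(2g - 2) + R
Given: d = 3, g = 0, R = 18
2g' - 2 = 3*(2*0 - 2) + 18
2g' - 2 = 3*(-2) + 18
2g' - 2 = -6 + 18 = 12
2g' = 14
g' = 7

7


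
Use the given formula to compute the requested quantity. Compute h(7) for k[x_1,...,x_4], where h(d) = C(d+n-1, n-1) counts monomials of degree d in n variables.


The Hilbert function for the polynomial ring in 4 variables is:
h(d) = C(d+n-1, n-1)
h(7) = C(7+4-1, 4-1) = C(10, 3)
= 10! / (3! * 7!)
= 120

120


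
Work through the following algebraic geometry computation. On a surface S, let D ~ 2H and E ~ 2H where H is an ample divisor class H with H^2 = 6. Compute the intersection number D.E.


Using bilinearity of the intersection pairing on a surface S:
(aH).(bH) = ab * (H.H)
We have H^2 = 6.
D.E = (2H).(2H) = 2*2*6
= 4*6
= 24

24


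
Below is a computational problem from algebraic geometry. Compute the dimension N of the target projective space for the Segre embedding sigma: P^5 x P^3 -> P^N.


The Segre embedding maps P^m x P^n into P^N via
all products of coordinates from each factor.
N = (m+1)(n+1) - 1
N = (5+1)(3+1) - 1
N = 6*4 - 1
N = 24 - 1 = 23

23


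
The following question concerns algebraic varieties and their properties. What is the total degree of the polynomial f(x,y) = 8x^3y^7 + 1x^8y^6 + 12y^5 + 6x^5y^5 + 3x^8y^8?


Examine each term for its total degree (sum of exponents).
  Term '8x^3y^7' has total degree 3+7 = 10.
  Term '1x^8y^6' has total degree 8+6 = 14.
  Term '12y^5' has total degree 0+5 = 5.
  Term '6x^5y^5' has total degree 5+5 = 10.
  Term '3x^8y^8' has total degree 8+8 = 16.
The maximum total degree among all terms is 16.

16


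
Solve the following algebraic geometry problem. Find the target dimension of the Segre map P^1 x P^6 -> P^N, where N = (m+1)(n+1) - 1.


The Segre embedding maps P^m x P^n into P^N via
all products of coordinates from each factor.
N = (m+1)(n+1) - 1
N = (1+1)(6+1) - 1
N = 2*7 - 1
N = 14 - 1 = 13

13


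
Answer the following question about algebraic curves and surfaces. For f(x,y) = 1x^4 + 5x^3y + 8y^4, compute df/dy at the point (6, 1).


df/dy = 5*x^3 + 4*8*y^3
At (6,1): 5*6^3 + 4*8*1^3
= 1080 + 32
= 1112

1112


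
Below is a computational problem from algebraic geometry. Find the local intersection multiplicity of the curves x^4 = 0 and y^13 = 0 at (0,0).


The intersection multiplicity of V(x^a) and V(y^b) at the origin is:
I(O; V(x^4), V(y^13)) = dim_k(k[x,y]/(x^4, y^13))
A basis for k[x,y]/(x^4, y^13) is the set of monomials x^i * y^j
where 0 <= i < 4 and 0 <= j < 13.
The number of such monomials is 4 * 13 = 52

52


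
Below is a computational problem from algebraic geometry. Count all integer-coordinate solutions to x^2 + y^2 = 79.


Systematically check integer values of x where x^2 <= 79.
For each valid x, check if 79 - x^2 is a perfect square.
Total integer solutions found: 0

0


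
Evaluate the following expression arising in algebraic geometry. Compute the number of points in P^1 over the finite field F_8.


P^1(F_8) has (q^(n+1) - 1)/(q - 1) points.
= 8^1 + 8^0
= 8 + 1
= 9

9


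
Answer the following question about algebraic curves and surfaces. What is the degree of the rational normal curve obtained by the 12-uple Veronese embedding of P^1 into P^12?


The rational normal curve in P^12 is the image of P^1 under the 12-uple Veronese.
A general hyperplane in P^12 pulls back to a degree-12 form on P^1, which has 12 zeros,
so the curve meets a general hyperplane in 12 points. Degree = 12.

12


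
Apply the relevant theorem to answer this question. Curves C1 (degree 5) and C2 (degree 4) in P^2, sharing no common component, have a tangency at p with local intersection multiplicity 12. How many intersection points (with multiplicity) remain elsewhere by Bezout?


By Bezout's theorem, the total intersection number is d1 * d2.
Total = 5 * 4 = 20
Intersection multiplicity at p = 12
Remaining intersections = 20 - 12 = 8

8


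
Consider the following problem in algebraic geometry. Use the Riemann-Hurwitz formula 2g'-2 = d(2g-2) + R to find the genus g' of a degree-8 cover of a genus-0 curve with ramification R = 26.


Riemann-Hurwitz formula: 2g' - 2 = d(2g - 2) + R
Given: d = 8, g = 0, R = 26
2g' - 2 = 8*(2*0 - 2) + 26
2g' - 2 = 8*(-2) + 26
2g' - 2 = -16 + 26 = 10
2g' = 12
g' = 6

6


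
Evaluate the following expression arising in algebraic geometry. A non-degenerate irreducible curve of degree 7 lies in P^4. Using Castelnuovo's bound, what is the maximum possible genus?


Castelnuovo's bound: write d - 1 = m(r-1) + epsilon with 0 <= epsilon < r-1.
d - 1 = 7 - 1 = 6
r - 1 = 4 - 1 = 3
6 = 2*3 + 0, so m = 2, epsilon = 0
pi(d, r) = m(m-1)(r-1)/2 + m*epsilon
= 2*1*3/2 + 2*0
= 6/2 + 0
= 3 + 0 = 3

3


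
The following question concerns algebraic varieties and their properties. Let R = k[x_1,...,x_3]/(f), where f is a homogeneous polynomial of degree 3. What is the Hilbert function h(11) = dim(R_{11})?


For R = k[x_1,...,x_n]/(f) with f homogeneous of degree e:
The Hilbert series is (1 - t^e)/(1 - t)^n.
So h(d) = C(d+n-1, n-1) - C(d-e+n-1, n-1) for d >= e.
With n=3, e=3, d=11:
C(11+3-1, 3-1) = C(13, 2) = 78
C(11-3+3-1, 3-1) = C(10, 2) = 45
h(11) = 78 - 45 = 33

33


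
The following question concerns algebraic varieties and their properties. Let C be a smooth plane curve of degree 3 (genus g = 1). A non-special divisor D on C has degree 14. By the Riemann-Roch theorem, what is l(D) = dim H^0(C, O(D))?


First, compute the genus of a smooth plane curve of degree 3:
g = (d-1)(d-2)/2 = (3-1)(3-2)/2 = 1
For a non-special divisor D (i.e., h^1(D) = 0), Riemann-Roch gives:
l(D) = deg(D) - g + 1
Since deg(D) = 14 >= 2g - 1 = 1, D is non-special.
l(D) = 14 - 1 + 1 = 14

14


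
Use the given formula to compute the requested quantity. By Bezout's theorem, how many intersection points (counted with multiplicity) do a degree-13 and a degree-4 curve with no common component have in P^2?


Bezout's theorem states the intersection count equals the product of degrees.
Intersection count = 13 * 4 = 52

52


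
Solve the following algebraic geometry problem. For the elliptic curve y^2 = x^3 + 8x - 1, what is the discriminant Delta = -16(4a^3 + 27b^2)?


Compute each component:
4a^3 = 4*8^3 = 4*512 = 2048
27b^2 = 27*(-1)^2 = 27*1 = 27
4a^3 + 27b^2 = 2048 + 27 = 2075
Delta = -16*2075 = -33200

-33200


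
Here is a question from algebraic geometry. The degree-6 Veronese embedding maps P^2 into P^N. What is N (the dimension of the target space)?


The Veronese embedding v_d: P^n -> P^N maps each point to all
degree-d monomials in n+1 homogeneous coordinates.
N = C(n+d, d) - 1
N = C(2+6, 6) - 1
N = C(8, 6) - 1
C(8, 6) = 28
N = 28 - 1 = 27

27


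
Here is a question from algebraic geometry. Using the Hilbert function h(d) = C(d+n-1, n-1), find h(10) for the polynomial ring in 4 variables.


The Hilbert function for the polynomial ring in 4 variables is:
h(d) = C(d+n-1, n-1)
h(10) = C(10+4-1, 4-1) = C(13, 3)
= 13! / (3! * 10!)
= 286

286


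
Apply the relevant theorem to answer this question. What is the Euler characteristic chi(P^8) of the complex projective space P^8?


The complex projective space P^8 has one cell in each even real dimension 0, 2, ..., 16.
The cohomology groups are H^{2k}(P^8) = Z for k = 0,...,8, and 0 otherwise.
Euler characteristic = sum of Betti numbers = 1 per even-dimensional cohomology group.
chi(P^8) = 8 + 1 = 9

9


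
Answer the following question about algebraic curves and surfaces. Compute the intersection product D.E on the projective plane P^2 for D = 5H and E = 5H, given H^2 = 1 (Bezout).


Using bilinearity of the intersection pairing on the projective plane P^2:
(aH).(bH) = ab * (H.H)
We have H^2 = 1 (Bezout).
D.E = (5H).(5H) = 5*5*1
= 25*1
= 25

25


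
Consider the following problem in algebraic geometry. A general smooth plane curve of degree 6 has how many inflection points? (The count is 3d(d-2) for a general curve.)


For a general smooth plane curve C of degree d, the inflection points are
the intersection of C with its Hessian curve, which has degree 3(d-2).
By Bezout, the total intersection number is d * 3(d-2) = 6 * 12 = 72.
For a general curve every flex is ordinary, so each contributes
multiplicity 1 to C·Hess(C), and the number of distinct inflection
points is 3d(d-2).
Inflection points = 3*6*(6-2) = 3*6*4 = 72

72


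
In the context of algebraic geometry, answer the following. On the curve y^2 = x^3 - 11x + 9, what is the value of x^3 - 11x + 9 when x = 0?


Compute x^3 - 11x + 9 at x = 0:
x^3 = 0^3 = 0
(-11)*x = (-11)*0 = 0
Sum: 0 + 0 + 9 = 9

9


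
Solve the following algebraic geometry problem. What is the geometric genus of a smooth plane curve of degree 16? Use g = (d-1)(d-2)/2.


Using the genus formula for smooth plane curves:
g = (d-1)(d-2)/2
g = (16-1)(16-2)/2
g = 15*14/2
g = 210/2 = 105

105


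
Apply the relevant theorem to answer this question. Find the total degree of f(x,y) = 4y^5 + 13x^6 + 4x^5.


Examine each term for its total degree (sum of exponents).
  Term '4y^5' has total degree 0+5 = 5.
  Term '13x^6' has total degree 6+0 = 6.
  Term '4x^5' has total degree 5+0 = 5.
The maximum total degree among all terms is 6.

6


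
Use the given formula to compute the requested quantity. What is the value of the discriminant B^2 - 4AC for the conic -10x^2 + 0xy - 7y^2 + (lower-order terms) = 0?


The discriminant of a conic Ax^2 + Bxy + Cy^2 + ... = 0 is B^2 - 4AC.
B^2 = 0^2 = 0
4AC = 4*(-10)*(-7) = 280
Discriminant = 0 - 280 = -280

-280


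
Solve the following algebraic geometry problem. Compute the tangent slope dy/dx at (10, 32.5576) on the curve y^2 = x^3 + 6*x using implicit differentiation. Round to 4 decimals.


Using implicit differentiation of y^2 = x^3 + 6*x:
2y * dy/dx = 3x^2 + 6
dy/dx = (3x^2 + 6)/(2y)
Numerator: 3*10^2 + 6 = 306
Denominator: 2*32.5576 = 65.1152
dy/dx = 306/65.1152 = 4.6994

4.6994


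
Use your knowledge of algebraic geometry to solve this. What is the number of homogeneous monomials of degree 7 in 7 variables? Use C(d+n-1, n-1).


The number of degree-7 monomials in 7 variables is C(d+n-1, n-1).
= C(7+7-1, 7-1) = C(13, 6)
= 1716

1716


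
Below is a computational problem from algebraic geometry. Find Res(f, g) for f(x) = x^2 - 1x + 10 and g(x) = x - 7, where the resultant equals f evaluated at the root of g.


For Res(f, x - c), we evaluate f at x = c.
f(7) = 7^2 - 1*7 + 10
= 49 - 7 + 10
= 42 + 10 = 52
Res(f, g) = 52

52


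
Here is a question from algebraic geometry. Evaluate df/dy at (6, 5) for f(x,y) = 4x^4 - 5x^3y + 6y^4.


df/dy = (-5)*x^3 + 4*6*y^3
At (6,5): (-5)*6^3 + 4*6*5^3
= -1080 + 3000
= 1920

1920


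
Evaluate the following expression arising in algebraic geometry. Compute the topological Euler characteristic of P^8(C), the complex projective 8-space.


The complex projective space P^8 has one cell in each even real dimension 0, 2, ..., 16.
The cohomology groups are H^{2k}(P^8) = Z for k = 0,...,8, and 0 otherwise.
Euler characteristic = sum of Betti numbers = 1 per even-dimensional cohomology group.
chi(P^8) = 8 + 1 = 9

9


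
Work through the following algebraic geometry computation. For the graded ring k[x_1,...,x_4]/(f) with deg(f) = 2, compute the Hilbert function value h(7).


For R = k[x_1,...,x_n]/(f) with f homogeneous of degree e:
The Hilbert series is (1 - t^e)/(1 - t)^n.
So h(d) = C(d+n-1, n-1) - C(d-e+n-1, n-1) for d >= e.
With n=4, e=2, d=7:
C(7+4-1, 4-1) = C(10, 3) = 120
C(7-2+4-1, 4-1) = C(8, 3) = 56
h(7) = 120 - 56 = 64

64


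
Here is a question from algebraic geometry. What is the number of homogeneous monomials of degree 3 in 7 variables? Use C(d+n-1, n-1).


The number of degree-3 monomials in 7 variables is C(d+n-1, n-1).
= C(3+7-1, 7-1) = C(9, 6)
= 84

84


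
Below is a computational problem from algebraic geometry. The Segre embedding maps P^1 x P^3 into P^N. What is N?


The Segre embedding maps P^m x P^n into P^N via
all products of coordinates from each factor.
N = (m+1)(n+1) - 1
N = (1+1)(3+1) - 1
N = 2*4 - 1
N = 8 - 1 = 7

7


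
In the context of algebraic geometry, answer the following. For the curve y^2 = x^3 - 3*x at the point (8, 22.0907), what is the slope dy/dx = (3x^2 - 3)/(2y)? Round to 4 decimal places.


Using implicit differentiation of y^2 = x^3 - 3*x:
2y * dy/dx = 3x^2 - 3
dy/dx = (3x^2 - 3)/(2y)
Numerator: 3*8^2 - 3 = 189
Denominator: 2*22.0907 = 44.1814
dy/dx = 189/44.1814 = 4.2778

4.2778


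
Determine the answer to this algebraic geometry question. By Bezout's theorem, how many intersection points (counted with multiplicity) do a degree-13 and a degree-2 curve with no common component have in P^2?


Bezout's theorem states the intersection count equals the product of degrees.
Intersection count = 13 * 2 = 26

26


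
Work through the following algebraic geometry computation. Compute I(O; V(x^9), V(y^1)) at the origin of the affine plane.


The intersection multiplicity of V(x^a) and V(y^b) at the origin is:
I(O; V(x^9), V(y^1)) = dim_k(k[x,y]/(x^9, y^1))
A basis for k[x,y]/(x^9, y^1) is the set of monomials x^i * y^j
where 0 <= i < 9 and 0 <= j < 1.
The number of such monomials is 9 * 1 = 9

9


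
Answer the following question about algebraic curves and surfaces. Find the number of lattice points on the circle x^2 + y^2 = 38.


Systematically check integer values of x where x^2 <= 38.
For each valid x, check if 38 - x^2 is a perfect square.
Total integer solutions found: 0

0


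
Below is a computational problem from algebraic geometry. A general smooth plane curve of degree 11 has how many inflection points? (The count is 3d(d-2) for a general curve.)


For a general smooth plane curve C of degree d, the inflection points are
the intersection of C with its Hessian curve, which has degree 3(d-2).
By Bezout, the total intersection number is d * 3(d-2) = 11 * 27 = 297.
For a general curve every flex is ordinary, so each contributes
multiplicity 1 to C·Hess(C), and the number of distinct inflection
points is 3d(d-2).
Inflection points = 3*11*(11-2) = 3*11*9 = 297

297


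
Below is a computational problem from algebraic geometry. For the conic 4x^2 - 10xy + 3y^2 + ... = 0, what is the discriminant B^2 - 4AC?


The discriminant of a conic Ax^2 + Bxy + Cy^2 + ... = 0 is B^2 - 4AC.
B^2 = (-10)^2 = 100
4AC = 4*4*3 = 48
Discriminant = 100 - 48 = 52

52


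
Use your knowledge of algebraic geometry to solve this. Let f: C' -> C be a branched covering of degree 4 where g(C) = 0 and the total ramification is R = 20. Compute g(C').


Riemann-Hurwitz formula: 2g' - 2 = d(2g - 2) + R
Given: d = 4, g = 0, R = 20
2g' - 2 = 4*(2*0 - 2) + 20
2g' - 2 = 4*(-2) + 20
2g' - 2 = -8 + 20 = 12
2g' = 14
g' = 7

7


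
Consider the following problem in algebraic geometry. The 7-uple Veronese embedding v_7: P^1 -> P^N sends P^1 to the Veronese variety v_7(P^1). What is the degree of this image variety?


The Veronese variety v_7(P^1) has degree d^r.
d^r = 7^1 = 7

7


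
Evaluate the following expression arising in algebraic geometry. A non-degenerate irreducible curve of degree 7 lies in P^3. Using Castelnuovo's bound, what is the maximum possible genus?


Castelnuovo's bound: write d - 1 = m(r-1) + epsilon with 0 <= epsilon < r-1.
d - 1 = 7 - 1 = 6
r - 1 = 3 - 1 = 2
6 = 3*2 + 0, so m = 3, epsilon = 0
pi(d, r) = m(m-1)(r-1)/2 + m*epsilon
= 3*2*2/2 + 3*0
= 12/2 + 0
= 6 + 0 = 6

6


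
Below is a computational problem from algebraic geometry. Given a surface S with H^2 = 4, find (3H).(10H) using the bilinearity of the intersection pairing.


Using bilinearity of the intersection pairing on a surface S:
(aH).(bH) = ab * (H.H)
We have H^2 = 4.
D.E = (3H).(10H) = 3*10*4
= 30*4
= 120

120


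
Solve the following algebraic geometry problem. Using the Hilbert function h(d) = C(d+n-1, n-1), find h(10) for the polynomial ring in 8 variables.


The Hilbert function for the polynomial ring in 8 variables is:
h(d) = C(d+n-1, n-1)
h(10) = C(10+8-1, 8-1) = C(17, 7)
= 17! / (7! * 10!)
= 19448

19448


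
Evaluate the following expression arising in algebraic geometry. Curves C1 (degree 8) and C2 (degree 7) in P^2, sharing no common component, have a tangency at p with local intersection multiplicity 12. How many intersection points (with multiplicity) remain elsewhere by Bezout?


By Bezout's theorem, the total intersection number is d1 * d2.
Total = 8 * 7 = 56
Intersection multiplicity at p = 12
Remaining intersections = 56 - 12 = 44

44


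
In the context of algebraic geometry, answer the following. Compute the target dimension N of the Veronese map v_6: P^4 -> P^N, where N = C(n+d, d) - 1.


The Veronese embedding v_d: P^n -> P^N maps each point to all
degree-d monomials in n+1 homogeneous coordinates.
N = C(n+d, d) - 1
N = C(4+6, 6) - 1
N = C(10, 6) - 1
C(10, 6) = 210
N = 210 - 1 = 209

209


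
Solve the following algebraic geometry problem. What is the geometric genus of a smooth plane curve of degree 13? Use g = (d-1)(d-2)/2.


Using the genus formula for smooth plane curves:
g = (d-1)(d-2)/2
g = (13-1)(13-2)/2
g = 12*11/2
g = 132/2 = 66

66


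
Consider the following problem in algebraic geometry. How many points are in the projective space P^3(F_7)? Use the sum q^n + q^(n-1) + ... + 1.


P^3(F_7) has (q^(n+1) - 1)/(q - 1) points.
= 7^3 + 7^2 + 7^1 + 7^0
= 343 + 49 + 7 + 1
= 400

400


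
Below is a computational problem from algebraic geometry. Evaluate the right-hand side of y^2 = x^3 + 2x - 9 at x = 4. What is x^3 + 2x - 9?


Compute x^3 + 2x - 9 at x = 4:
x^3 = 4^3 = 64
2*x = 2*4 = 8
Sum: 64 + 8 - 9 = 63

63


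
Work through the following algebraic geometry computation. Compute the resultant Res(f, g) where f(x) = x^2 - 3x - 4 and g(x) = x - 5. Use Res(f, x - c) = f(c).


For Res(f, x - c), we evaluate f at x = c.
f(5) = 5^2 - 3*5 - 4
= 25 - 15 - 4
= 10 - 4 = 6
Res(f, g) = 6

6


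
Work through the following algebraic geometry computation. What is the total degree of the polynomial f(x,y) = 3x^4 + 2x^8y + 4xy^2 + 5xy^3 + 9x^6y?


Examine each term for its total degree (sum of exponents).
  Term '3x^4' has total degree 4+0 = 4.
  Term '2x^8y' has total degree 8+1 = 9.
  Term '4xy^2' has total degree 1+2 = 3.
  Term '5xy^3' has total degree 1+3 = 4.
  Term '9x^6y' has total degree 6+1 = 7.
The maximum total degree among all terms is 9.

9


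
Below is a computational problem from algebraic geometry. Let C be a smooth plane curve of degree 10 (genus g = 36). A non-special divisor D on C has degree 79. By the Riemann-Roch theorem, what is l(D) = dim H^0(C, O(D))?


First, compute the genus of a smooth plane curve of degree 10:
g = (d-1)(d-2)/2 = (10-1)(10-2)/2 = 36
For a non-special divisor D (i.e., h^1(D) = 0), Riemann-Roch gives:
l(D) = deg(D) - g + 1
Since deg(D) = 79 >= 2g - 1 = 71, D is non-special.
l(D) = 79 - 36 + 1 = 44

44


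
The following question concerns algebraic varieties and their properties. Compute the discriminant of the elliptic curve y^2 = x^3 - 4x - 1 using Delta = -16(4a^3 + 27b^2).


Compute each component:
4a^3 = 4*(-4)^3 = 4*(-64) = -256
27b^2 = 27*(-1)^2 = 27*1 = 27
4a^3 + 27b^2 = -256 + 27 = -229
Delta = -16*(-229) = 3664

3664


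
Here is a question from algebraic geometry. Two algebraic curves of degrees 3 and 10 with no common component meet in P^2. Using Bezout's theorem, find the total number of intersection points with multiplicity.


Bezout's theorem states the intersection count equals the product of degrees.
Intersection count = 3 * 10 = 30

30


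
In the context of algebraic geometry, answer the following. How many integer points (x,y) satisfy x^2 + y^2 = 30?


Systematically check integer values of x where x^2 <= 30.
For each valid x, check if 30 - x^2 is a perfect square.
Total integer solutions found: 0

0


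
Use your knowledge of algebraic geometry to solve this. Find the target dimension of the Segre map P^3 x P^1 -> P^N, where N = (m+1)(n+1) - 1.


The Segre embedding maps P^m x P^n into P^N via
all products of coordinates from each factor.
N = (m+1)(n+1) - 1
N = (3+1)(1+1) - 1
N = 4*2 - 1
N = 8 - 1 = 7

7


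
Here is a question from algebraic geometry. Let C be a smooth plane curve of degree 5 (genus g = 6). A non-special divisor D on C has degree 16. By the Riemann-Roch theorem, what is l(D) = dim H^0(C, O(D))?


First, compute the genus of a smooth plane curve of degree 5:
g = (d-1)(d-2)/2 = (5-1)(5-2)/2 = 6
For a non-special divisor D (i.e., h^1(D) = 0), Riemann-Roch gives:
l(D) = deg(D) - g + 1
Since deg(D) = 16 >= 2g - 1 = 11, D is non-special.
l(D) = 16 - 6 + 1 = 11

11


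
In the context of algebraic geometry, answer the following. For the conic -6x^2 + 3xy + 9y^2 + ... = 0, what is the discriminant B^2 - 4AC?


The discriminant of a conic Ax^2 + Bxy + Cy^2 + ... = 0 is B^2 - 4AC.
B^2 = 3^2 = 9
4AC = 4*(-6)*9 = -216
Discriminant = 9 + 216 = 225

225


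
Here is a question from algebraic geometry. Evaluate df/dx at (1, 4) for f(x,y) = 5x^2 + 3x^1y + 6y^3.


df/dx = 2*5*x^1 + 1*3*x^0*y
At (1,4): 2*5*1^1 + 1*3*1^0*4
= 10 + 12
= 22

22


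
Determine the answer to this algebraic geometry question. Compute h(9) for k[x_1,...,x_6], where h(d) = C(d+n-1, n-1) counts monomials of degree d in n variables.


The Hilbert function for the polynomial ring in 6 variables is:
h(d) = C(d+n-1, n-1)
h(9) = C(9+6-1, 6-1) = C(14, 5)
= 14! / (5! * 9!)
= 2002

2002


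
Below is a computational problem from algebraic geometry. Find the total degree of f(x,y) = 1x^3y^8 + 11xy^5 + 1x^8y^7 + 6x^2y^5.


Examine each term for its total degree (sum of exponents).
  Term '1x^3y^8' has total degree 3+8 = 11.
  Term '11xy^5' has total degree 1+5 = 6.
  Term '1x^8y^7' has total degree 8+7 = 15.
  Term '6x^2y^5' has total degree 2+5 = 7.
The maximum total degree among all terms is 15.

15


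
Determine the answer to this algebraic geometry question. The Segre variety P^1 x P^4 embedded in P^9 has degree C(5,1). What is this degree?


The degree of the Segre variety P^1 x P^4 is C(m+n, m).
= C(5, 1)
= 5

5


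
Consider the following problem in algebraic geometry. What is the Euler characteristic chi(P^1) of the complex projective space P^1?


The complex projective space P^1 has one cell in each even real dimension 0, 2, ..., 2.
The cohomology groups are H^{2k}(P^1) = Z for k = 0,...,1, and 0 otherwise.
Euler characteristic = sum of Betti numbers = 1 per even-dimensional cohomology group.
chi(P^1) = 1 + 1 = 2

2


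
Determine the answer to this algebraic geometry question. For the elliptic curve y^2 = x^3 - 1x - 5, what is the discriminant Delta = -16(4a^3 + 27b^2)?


Compute each component:
4a^3 = 4*(-1)^3 = 4*(-1) = -4
27b^2 = 27*(-5)^2 = 27*25 = 675
4a^3 + 27b^2 = -4 + 675 = 671
Delta = -16*671 = -10736

-10736


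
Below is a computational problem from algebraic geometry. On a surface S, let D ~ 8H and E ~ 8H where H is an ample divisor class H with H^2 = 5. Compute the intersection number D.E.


Using bilinearity of the intersection pairing on a surface S:
(aH).(bH) = ab * (H.H)
We have H^2 = 5.
D.E = (8H).(8H) = 8*8*5
= 64*5
= 320

320


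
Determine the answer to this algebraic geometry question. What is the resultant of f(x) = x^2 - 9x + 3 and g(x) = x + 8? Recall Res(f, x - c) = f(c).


For Res(f, x - c), we evaluate f at x = c.
f(-8) = (-8)^2 - 9*(-8) + 3
= 64 + 72 + 3
= 136 + 3 = 139
Res(f, g) = 139

139


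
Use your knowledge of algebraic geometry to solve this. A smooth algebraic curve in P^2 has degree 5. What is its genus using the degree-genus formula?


Using the genus formula for smooth plane curves:
g = (d-1)(d-2)/2
g = (5-1)(5-2)/2
g = 4*3/2
g = 12/2 = 6

6


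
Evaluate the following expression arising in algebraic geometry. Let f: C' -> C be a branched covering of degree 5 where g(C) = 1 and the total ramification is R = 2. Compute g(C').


Riemann-Hurwitz formula: 2g' - 2 = d(2g - 2) + R
Given: d = 5, g = 1, R = 2
2g' - 2 = 5*(2*1 - 2) + 2
2g' - 2 = 5*0 + 2
2g' - 2 = 0 + 2 = 2
2g' = 4
g' = 2

2


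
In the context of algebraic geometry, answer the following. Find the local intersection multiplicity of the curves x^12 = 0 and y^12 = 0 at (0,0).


The intersection multiplicity of V(x^a) and V(y^b) at the origin is:
I(O; V(x^12), V(y^12)) = dim_k(k[x,y]/(x^12, y^12))
A basis for k[x,y]/(x^12, y^12) is the set of monomials x^i * y^j
where 0 <= i < 12 and 0 <= j < 12.
The number of such monomials is 12 * 12 = 144

144


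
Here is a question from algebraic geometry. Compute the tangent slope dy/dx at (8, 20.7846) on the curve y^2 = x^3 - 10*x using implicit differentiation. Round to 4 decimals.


Using implicit differentiation of y^2 = x^3 - 10*x:
2y * dy/dx = 3x^2 - 10
dy/dx = (3x^2 - 10)/(2y)
Numerator: 3*8^2 - 10 = 182
Denominator: 2*20.7846 = 41.5692
dy/dx = 182/41.5692 = 4.3782

4.3782


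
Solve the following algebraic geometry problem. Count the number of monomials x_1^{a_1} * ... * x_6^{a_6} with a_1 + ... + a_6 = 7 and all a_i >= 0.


The number of degree-7 monomials in 6 variables is C(d+n-1, n-1).
= C(7+6-1, 6-1) = C(12, 5)
= 792

792


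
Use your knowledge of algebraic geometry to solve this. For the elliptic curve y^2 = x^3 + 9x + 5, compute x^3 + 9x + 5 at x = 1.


Compute x^3 + 9x + 5 at x = 1:
x^3 = 1^3 = 1
9*x = 9*1 = 9
Sum: 1 + 9 + 5 = 15

15


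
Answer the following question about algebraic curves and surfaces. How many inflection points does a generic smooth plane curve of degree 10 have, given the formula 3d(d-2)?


For a general smooth plane curve C of degree d, the inflection points are
the intersection of C with its Hessian curve, which has degree 3(d-2).
By Bezout, the total intersection number is d * 3(d-2) = 10 * 24 = 240.
For a general curve every flex is ordinary, so each contributes
multiplicity 1 to C·Hess(C), and the number of distinct inflection
points is 3d(d-2).
Inflection points = 3*10*(10-2) = 3*10*8 = 240

240
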